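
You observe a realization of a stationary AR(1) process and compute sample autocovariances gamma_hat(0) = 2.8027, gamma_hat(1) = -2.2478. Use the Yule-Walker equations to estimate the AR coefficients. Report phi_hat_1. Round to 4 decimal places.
\hat\phi_{1} = -0.8020

The Yule-Walker equations for an AR(p) process read, in matrix form,
  Gamma_p phi = r_p,   with   (Gamma_p)_{ij} = gamma(|i - j|),
                       (r_p)_i = gamma(i),   i,j = 1..p.
Substitute the sample gammas (Toeplitz matrix and right-hand side of size 1):
  Gamma_p = [[2.8027]]
  r_p     = [-2.2478]
With p = 1 this is the single equation gamma(0) phi_1 = gamma(1):
  phi_hat_1 = gamma(1) / gamma(0) = -2.2478 / 2.8027 = -0.8020.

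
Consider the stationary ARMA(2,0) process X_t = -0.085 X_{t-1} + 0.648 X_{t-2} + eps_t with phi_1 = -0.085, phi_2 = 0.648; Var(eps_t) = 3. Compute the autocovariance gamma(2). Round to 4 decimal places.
\gamma(2) = 3.6714

Multiply the model equation by X_{t-k} and take expectations. With theta_0 = psi_0 = 1 and psi_j the MA(infinity) weights, this gives
  gamma(k) - sum_i phi_i gamma(k-i) = c_k,
  c_k = sigma^2 * sum_{j=k..q} theta_j psi_{j-k}   (c_k = 0 for k > q),
using gamma(-m) = gamma(m).
Pure AR (q = 0): c_0 = sigma^2 = 3, c_k = 0 for k >= 1.
Equations for k = 0, 1, 2 (AR order 2, c_2 = 0):
  (E0) gamma(0) = phi_1 gamma(1) + phi_2 gamma(2) + c_0
  (E1) gamma(1) = phi_1 gamma(0) + phi_2 gamma(1) + c_1
  (E2) gamma(2) = phi_1 gamma(1) + phi_2 gamma(0)
From (E1): gamma(1) = A gamma(0) + B with
  A = phi_1 / (1 - phi_2) = -0.085 / 0.352 = -0.241477,   B = c_1 / (1 - phi_2) = 0 / 0.352 = 0.
Insert (E2) into (E0): gamma(0) (1 - phi_2^2) = phi_1 (1 + phi_2) gamma(1) + c_0.
  phi_1 (1 + phi_2) = (-0.085)(1.648) = -0.14008,   1 - phi_2^2 = 0.580096.
Replace gamma(1) by A gamma(0) + B and collect gamma(0):
  gamma(0) [0.580096 - (-0.14008)(-0.241477)] = c_0 = 3
  gamma(0) * 0.54627 = 3
  gamma(0) = 3 / 0.54627 = 5.491791.
  gamma(1) = A gamma(0) = (-0.241477)(5.491791) = -1.326143.
  gamma(2) = phi_1 gamma(1) + phi_2 gamma(0) = (-0.085)(-1.326143) + (0.648)(5.491791) = 3.671403.
Therefore gamma(2) = 3.6714 (to 4 decimal places).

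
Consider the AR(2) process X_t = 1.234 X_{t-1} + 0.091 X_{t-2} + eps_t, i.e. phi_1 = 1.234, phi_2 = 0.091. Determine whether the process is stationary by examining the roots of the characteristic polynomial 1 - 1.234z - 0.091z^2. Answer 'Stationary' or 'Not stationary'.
\text{Not stationary}

The AR(p) characteristic polynomial is P(z) = 1 - 1.234z - 0.091z^2.
Stationarity requires all roots to lie outside the unit circle, i.e. |z| > 1 for every root.
Set 1 + (-1.234) z + (-0.091) z^2 = 0, i.e. a z^2 + b z + c = 0 with a = -0.091, b = -1.234, c = 1.
Discriminant D = b^2 - 4ac = (-1.234)^2 - 4*(-0.091)*1 = 1.522756 - (-0.364) = 1.886756.
D >= 0, so the roots are real: z = (-b +/- sqrt(D)) / (2a) = (1.234 +/- 1.373592) / (-0.182).
  z_1 = (1.234 + 1.373592) / (-0.182) = -14.3274,   |z_1| = 14.3274.
  z_2 = (1.234 - 1.373592) / (-0.182) = 0.767,   |z_2| = 0.767.
Moduli of all roots: 14.3274, 0.7670.
All moduli strictly greater than 1? No.
Verdict: Not stationary.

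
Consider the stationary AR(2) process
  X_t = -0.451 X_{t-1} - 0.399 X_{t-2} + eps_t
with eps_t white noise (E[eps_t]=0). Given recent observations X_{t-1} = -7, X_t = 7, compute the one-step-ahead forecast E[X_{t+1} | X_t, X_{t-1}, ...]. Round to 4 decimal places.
E[X_{t+1} \mid \mathcal F_t] = -0.3640

For an AR(p) model X_t = c + sum_i phi_i X_{t-i} + eps_t, the
one-step-ahead conditional mean is
  E[X_{t+1} | X_t, ...] = c + sum_i phi_i X_{t+1-i}.
Substitute known values:
  E[X_{t+1} | ...] = (-0.451) * (7) + (-0.399) * (-7)
                   = -0.3640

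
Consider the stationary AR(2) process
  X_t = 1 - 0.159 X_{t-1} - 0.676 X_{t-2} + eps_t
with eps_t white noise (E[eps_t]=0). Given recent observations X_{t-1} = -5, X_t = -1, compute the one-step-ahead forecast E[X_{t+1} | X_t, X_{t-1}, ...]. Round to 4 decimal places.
E[X_{t+1} \mid \mathcal F_t] = 4.5390

For an AR(p) model X_t = c + sum_i phi_i X_{t-i} + eps_t, the
one-step-ahead conditional mean is
  E[X_{t+1} | X_t, ...] = c + sum_i phi_i X_{t+1-i}.
Substitute known values:
  E[X_{t+1} | ...] = 1 + (-0.159) * (-1) + (-0.676) * (-5)
                   = 4.5390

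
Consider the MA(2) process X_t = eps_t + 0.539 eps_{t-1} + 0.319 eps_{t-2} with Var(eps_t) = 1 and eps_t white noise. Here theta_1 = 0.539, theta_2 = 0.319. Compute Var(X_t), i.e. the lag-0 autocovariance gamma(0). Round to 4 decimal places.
\gamma(0) = 1.3923

For an MA(q) process X_t = eps_t + sum_i theta_i eps_{t-i} with
Var(eps_t) = sigma^2, the variance is
  gamma(0) = sigma^2 * (1 + sum_i theta_i^2).
  sum_i theta_i^2 = (0.539)^2 + (0.319)^2 = 0.290521 + 0.101761 = 0.392282.
  gamma(0) = 1 * (1 + 0.392282) = 1 * 1.392282 = 1.392282, which rounds to 1.3923.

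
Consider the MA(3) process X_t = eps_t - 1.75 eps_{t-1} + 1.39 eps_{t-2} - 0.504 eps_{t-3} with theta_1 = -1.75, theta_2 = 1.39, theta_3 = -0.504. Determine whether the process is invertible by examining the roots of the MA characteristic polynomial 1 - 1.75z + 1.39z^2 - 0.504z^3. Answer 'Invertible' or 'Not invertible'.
\text{Invertible}

The MA(q) characteristic polynomial is P(z) = 1 - 1.75z + 1.39z^2 - 0.504z^3.
Invertibility requires all roots to lie outside the unit circle, i.e. |z| > 1 for every root.
Degree 3: look for a simple real root z0 first, then factor out (1 - z/z0) and solve the remaining quadratic.
Testing z0 = 1.25: P(1.25) = 1 + (-1.75)(1.25) + (1.39)(1.25)^2 + (-0.504)(1.25)^3
  = 1 + (-2.1875) + (2.171875) + (-0.984375) = 0.  So z_0 = 1.25 is a root, |z_0| = 1.25.
Divide out the factor (1 - 0.8 z) = (1 - z/z0) (since 1/z0 = 0.8):
  P(z) = (1 - 0.8 z)(1 + (-0.95) z + (0.63) z^2)
  [check: z-coef -0.95 - (0.8) = -1.75; z^2-coef 0.63 - (0.8)(-0.95) = 1.39; z^3-coef -(0.8)(0.63) = -0.504.]
Remaining roots from the quadratic factor 1 + (-0.95) z + (0.63) z^2:
  Set 1 + (-0.95) z + (0.63) z^2 = 0, i.e. a z^2 + b z + c = 0 with a = 0.63, b = -0.95, c = 1.
  Discriminant D = b^2 - 4ac = (-0.95)^2 - 4*(0.63)*1 = 0.9025 - (2.52) = -1.6175.
  D < 0, so the roots are the complex-conjugate pair z = (-b +/- i sqrt(-D)) / (2a) = 0.754 +/- 1.0094i.
  For a conjugate pair |z|^2 = z * conj(z) = (product of roots) = c/a = 1/(0.63) = 1.587302, so |z| = sqrt(1.587302) = 1.2599 for both roots.
Moduli of all roots: 1.2500, 1.2599, 1.2599.
All moduli strictly greater than 1? Yes.
Verdict: Invertible.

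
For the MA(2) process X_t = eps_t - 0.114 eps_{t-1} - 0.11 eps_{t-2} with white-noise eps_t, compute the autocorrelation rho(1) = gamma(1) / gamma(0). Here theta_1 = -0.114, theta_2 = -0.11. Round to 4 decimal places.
\rho(1) = -0.0990

For an MA(q) process with theta_0 = 1, the autocovariance is
  gamma(k) = sigma^2 * sum_{i=0..q-k} theta_i * theta_{i+k},
and rho(k) = gamma(k) / gamma(0). Sigma^2 cancels.
  numerator   = (1)*(-0.114) + (-0.114)*(-0.11) = -0.10146.
  denominator = (1)^2 + (-0.114)^2 + (-0.11)^2 = 1.025096.
  rho(1) = -0.10146 / 1.025096 = -0.0990.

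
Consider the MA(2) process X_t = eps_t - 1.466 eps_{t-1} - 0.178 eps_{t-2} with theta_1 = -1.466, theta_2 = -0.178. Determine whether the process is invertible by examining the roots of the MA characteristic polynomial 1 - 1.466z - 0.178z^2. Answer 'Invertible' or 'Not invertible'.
\text{Not invertible}

The MA(q) characteristic polynomial is P(z) = 1 - 1.466z - 0.178z^2.
Invertibility requires all roots to lie outside the unit circle, i.e. |z| > 1 for every root.
Set 1 + (-1.466) z + (-0.178) z^2 = 0, i.e. a z^2 + b z + c = 0 with a = -0.178, b = -1.466, c = 1.
Discriminant D = b^2 - 4ac = (-1.466)^2 - 4*(-0.178)*1 = 2.149156 - (-0.712) = 2.861156.
D >= 0, so the roots are real: z = (-b +/- sqrt(D)) / (2a) = (1.466 +/- 1.691495) / (-0.356).
  z_1 = (1.466 + 1.691495) / (-0.356) = -8.8694,   |z_1| = 8.8694.
  z_2 = (1.466 - 1.691495) / (-0.356) = 0.6334,   |z_2| = 0.6334.
Moduli of all roots: 8.8694, 0.6334.
All moduli strictly greater than 1? No.
Verdict: Not invertible.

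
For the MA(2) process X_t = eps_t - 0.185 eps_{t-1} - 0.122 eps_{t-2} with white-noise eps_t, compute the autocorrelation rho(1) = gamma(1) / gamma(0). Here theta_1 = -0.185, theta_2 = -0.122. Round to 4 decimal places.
\rho(1) = -0.1548

For an MA(q) process with theta_0 = 1, the autocovariance is
  gamma(k) = sigma^2 * sum_{i=0..q-k} theta_i * theta_{i+k},
and rho(k) = gamma(k) / gamma(0). Sigma^2 cancels.
  numerator   = (1)*(-0.185) + (-0.185)*(-0.122) = -0.16243.
  denominator = (1)^2 + (-0.185)^2 + (-0.122)^2 = 1.049109.
  rho(1) = -0.16243 / 1.049109 = -0.1548.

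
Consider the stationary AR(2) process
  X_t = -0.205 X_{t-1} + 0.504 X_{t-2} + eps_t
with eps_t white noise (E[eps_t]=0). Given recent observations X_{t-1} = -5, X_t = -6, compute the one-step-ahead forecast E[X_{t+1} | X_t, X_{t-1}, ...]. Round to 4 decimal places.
E[X_{t+1} \mid \mathcal F_t] = -1.2900

For an AR(p) model X_t = c + sum_i phi_i X_{t-i} + eps_t, the
one-step-ahead conditional mean is
  E[X_{t+1} | X_t, ...] = c + sum_i phi_i X_{t+1-i}.
Substitute known values:
  E[X_{t+1} | ...] = (-0.205) * (-6) + (0.504) * (-5)
                   = -1.2900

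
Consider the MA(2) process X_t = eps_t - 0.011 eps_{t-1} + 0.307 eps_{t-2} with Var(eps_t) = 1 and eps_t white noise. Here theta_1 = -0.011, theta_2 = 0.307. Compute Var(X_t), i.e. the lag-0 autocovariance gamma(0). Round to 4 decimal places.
\gamma(0) = 1.0944

For an MA(q) process X_t = eps_t + sum_i theta_i eps_{t-i} with
Var(eps_t) = sigma^2, the variance is
  gamma(0) = sigma^2 * (1 + sum_i theta_i^2).
  sum_i theta_i^2 = (-0.011)^2 + (0.307)^2 = 0.000121 + 0.094249 = 0.09437.
  gamma(0) = 1 * (1 + 0.09437) = 1 * 1.09437 = 1.09437, which rounds to 1.0944.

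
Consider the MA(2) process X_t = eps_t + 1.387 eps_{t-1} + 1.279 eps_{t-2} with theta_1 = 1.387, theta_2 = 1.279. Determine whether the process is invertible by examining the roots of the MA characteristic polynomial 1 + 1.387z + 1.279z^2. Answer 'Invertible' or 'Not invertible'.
\text{Not invertible}

The MA(q) characteristic polynomial is P(z) = 1 + 1.387z + 1.279z^2.
Invertibility requires all roots to lie outside the unit circle, i.e. |z| > 1 for every root.
Set 1 + (1.387) z + (1.279) z^2 = 0, i.e. a z^2 + b z + c = 0 with a = 1.279, b = 1.387, c = 1.
Discriminant D = b^2 - 4ac = (1.387)^2 - 4*(1.279)*1 = 1.923769 - (5.116) = -3.192231.
D < 0, so the roots are the complex-conjugate pair z = (-b +/- i sqrt(-D)) / (2a) = -0.5422 +/- 0.6985i.
For a conjugate pair |z|^2 = z * conj(z) = (product of roots) = c/a = 1/(1.279) = 0.781861, so |z| = sqrt(0.781861) = 0.8842 for both roots.
Moduli of all roots: 0.8842, 0.8842.
All moduli strictly greater than 1? No.
Verdict: Not invertible.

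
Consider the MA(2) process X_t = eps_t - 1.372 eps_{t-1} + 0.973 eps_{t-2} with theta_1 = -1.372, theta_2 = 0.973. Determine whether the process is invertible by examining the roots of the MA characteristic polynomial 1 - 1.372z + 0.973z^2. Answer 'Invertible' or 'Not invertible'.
\text{Invertible}

The MA(q) characteristic polynomial is P(z) = 1 - 1.372z + 0.973z^2.
Invertibility requires all roots to lie outside the unit circle, i.e. |z| > 1 for every root.
Set 1 + (-1.372) z + (0.973) z^2 = 0, i.e. a z^2 + b z + c = 0 with a = 0.973, b = -1.372, c = 1.
Discriminant D = b^2 - 4ac = (-1.372)^2 - 4*(0.973)*1 = 1.882384 - (3.892) = -2.009616.
D < 0, so the roots are the complex-conjugate pair z = (-b +/- i sqrt(-D)) / (2a) = 0.705 +/- 0.7285i.
For a conjugate pair |z|^2 = z * conj(z) = (product of roots) = c/a = 1/(0.973) = 1.027749, so |z| = sqrt(1.027749) = 1.0138 for both roots.
Moduli of all roots: 1.0138, 1.0138.
All moduli strictly greater than 1? Yes.
Verdict: Invertible.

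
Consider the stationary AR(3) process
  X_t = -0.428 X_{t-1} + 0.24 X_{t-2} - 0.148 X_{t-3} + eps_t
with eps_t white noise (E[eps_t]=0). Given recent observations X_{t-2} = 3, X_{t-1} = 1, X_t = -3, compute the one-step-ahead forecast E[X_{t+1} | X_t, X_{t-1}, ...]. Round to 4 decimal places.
E[X_{t+1} \mid \mathcal F_t] = 1.0800

For an AR(p) model X_t = c + sum_i phi_i X_{t-i} + eps_t, the
one-step-ahead conditional mean is
  E[X_{t+1} | X_t, ...] = c + sum_i phi_i X_{t+1-i}.
Substitute known values:
  E[X_{t+1} | ...] = (-0.428) * (-3) + (0.24) * (1) + (-0.148) * (3)
                   = 1.0800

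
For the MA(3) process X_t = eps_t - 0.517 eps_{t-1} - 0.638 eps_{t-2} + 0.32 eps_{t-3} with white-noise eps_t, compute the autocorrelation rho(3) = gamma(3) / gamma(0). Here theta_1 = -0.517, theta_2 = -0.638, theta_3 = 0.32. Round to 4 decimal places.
\rho(3) = 0.1801

For an MA(q) process with theta_0 = 1, the autocovariance is
  gamma(k) = sigma^2 * sum_{i=0..q-k} theta_i * theta_{i+k},
and rho(k) = gamma(k) / gamma(0). Sigma^2 cancels.
  numerator   = (1)*(0.32) = 0.32.
  denominator = (1)^2 + (-0.517)^2 + (-0.638)^2 + (0.32)^2 = 1.776733.
  rho(3) = 0.32 / 1.776733 = 0.1801.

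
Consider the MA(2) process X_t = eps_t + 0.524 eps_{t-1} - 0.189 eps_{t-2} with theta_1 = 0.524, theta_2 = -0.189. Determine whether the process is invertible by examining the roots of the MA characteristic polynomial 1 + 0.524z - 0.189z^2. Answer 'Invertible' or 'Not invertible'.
\text{Invertible}

The MA(q) characteristic polynomial is P(z) = 1 + 0.524z - 0.189z^2.
Invertibility requires all roots to lie outside the unit circle, i.e. |z| > 1 for every root.
Set 1 + (0.524) z + (-0.189) z^2 = 0, i.e. a z^2 + b z + c = 0 with a = -0.189, b = 0.524, c = 1.
Discriminant D = b^2 - 4ac = (0.524)^2 - 4*(-0.189)*1 = 0.274576 - (-0.756) = 1.030576.
D >= 0, so the roots are real: z = (-b +/- sqrt(D)) / (2a) = (-0.524 +/- 1.015173) / (-0.378).
  z_1 = (-0.524 + 1.015173) / (-0.378) = -1.2994,   |z_1| = 1.2994.
  z_2 = (-0.524 - 1.015173) / (-0.378) = 4.0719,   |z_2| = 4.0719.
Moduli of all roots: 1.2994, 4.0719.
All moduli strictly greater than 1? Yes.
Verdict: Invertible.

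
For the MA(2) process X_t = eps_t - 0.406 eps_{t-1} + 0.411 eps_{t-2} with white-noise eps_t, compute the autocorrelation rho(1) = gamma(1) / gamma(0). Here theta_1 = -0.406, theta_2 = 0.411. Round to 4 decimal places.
\rho(1) = -0.4295

For an MA(q) process with theta_0 = 1, the autocovariance is
  gamma(k) = sigma^2 * sum_{i=0..q-k} theta_i * theta_{i+k},
and rho(k) = gamma(k) / gamma(0). Sigma^2 cancels.
  numerator   = (1)*(-0.406) + (-0.406)*(0.411) = -0.572866.
  denominator = (1)^2 + (-0.406)^2 + (0.411)^2 = 1.333757.
  rho(1) = -0.572866 / 1.333757 = -0.4295.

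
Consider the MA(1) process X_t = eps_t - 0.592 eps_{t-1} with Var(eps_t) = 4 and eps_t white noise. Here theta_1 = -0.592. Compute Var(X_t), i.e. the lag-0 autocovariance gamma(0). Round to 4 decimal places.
\gamma(0) = 5.4019

For an MA(q) process X_t = eps_t + sum_i theta_i eps_{t-i} with
Var(eps_t) = sigma^2, the variance is
  gamma(0) = sigma^2 * (1 + sum_i theta_i^2).
  sum_i theta_i^2 = (-0.592)^2 = 0.350464.
  gamma(0) = 4 * (1 + 0.350464) = 4 * 1.350464 = 5.401856, which rounds to 5.4019.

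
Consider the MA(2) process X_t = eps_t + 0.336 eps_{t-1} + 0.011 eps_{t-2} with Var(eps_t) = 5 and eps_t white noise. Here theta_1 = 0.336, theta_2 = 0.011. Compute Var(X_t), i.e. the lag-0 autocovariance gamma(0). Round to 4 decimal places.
\gamma(0) = 5.5651

For an MA(q) process X_t = eps_t + sum_i theta_i eps_{t-i} with
Var(eps_t) = sigma^2, the variance is
  gamma(0) = sigma^2 * (1 + sum_i theta_i^2).
  sum_i theta_i^2 = (0.336)^2 + (0.011)^2 = 0.112896 + 0.000121 = 0.113017.
  gamma(0) = 5 * (1 + 0.113017) = 5 * 1.113017 = 5.565085, which rounds to 5.5651.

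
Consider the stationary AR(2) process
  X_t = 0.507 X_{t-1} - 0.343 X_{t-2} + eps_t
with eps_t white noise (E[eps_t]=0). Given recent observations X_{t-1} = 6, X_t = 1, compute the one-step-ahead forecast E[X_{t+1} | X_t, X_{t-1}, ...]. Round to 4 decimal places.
E[X_{t+1} \mid \mathcal F_t] = -1.5510

For an AR(p) model X_t = c + sum_i phi_i X_{t-i} + eps_t, the
one-step-ahead conditional mean is
  E[X_{t+1} | X_t, ...] = c + sum_i phi_i X_{t+1-i}.
Substitute known values:
  E[X_{t+1} | ...] = (0.507) * (1) + (-0.343) * (6)
                   = -1.5510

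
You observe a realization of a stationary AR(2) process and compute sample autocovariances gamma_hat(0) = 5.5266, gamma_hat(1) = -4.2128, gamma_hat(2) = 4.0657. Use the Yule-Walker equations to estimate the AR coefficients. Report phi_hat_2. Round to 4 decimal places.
\hat\phi_{2} = 0.3690

The Yule-Walker equations for an AR(p) process read, in matrix form,
  Gamma_p phi = r_p,   with   (Gamma_p)_{ij} = gamma(|i - j|),
                       (r_p)_i = gamma(i),   i,j = 1..p.
Substitute the sample gammas (Toeplitz matrix and right-hand side of size 2):
  Gamma_p = [[5.5266, -4.2128], [-4.2128, 5.5266]]
  r_p     = [-4.2128, 4.0657]
Written out:
  5.5266 phi_1 - 4.2128 phi_2 = -4.2128
  -4.2128 phi_1 + 5.5266 phi_2 = 4.0657
Solve by Cramer's rule:
  det = gamma(0)^2 - gamma(1)^2 = (5.5266)^2 - (-4.2128)^2 = 30.54330756 - 17.74768384 = 12.79562372
  phi_hat_1 = [gamma(1) gamma(0) - gamma(1) gamma(2)] / det = [(-4.2128)(5.5266) - (-4.2128)(4.0657)] / 12.79562372 = -6.15447952 / 12.79562372 = -0.481
  phi_hat_2 = [gamma(0) gamma(2) - gamma(1)^2] / det = [(5.5266)(4.0657) - (-4.2128)^2] / 12.79562372 = 4.72181378 / 12.79562372 = 0.369
So phi_hat = [-0.4810, 0.3690].
Therefore phi_hat_2 = 0.3690.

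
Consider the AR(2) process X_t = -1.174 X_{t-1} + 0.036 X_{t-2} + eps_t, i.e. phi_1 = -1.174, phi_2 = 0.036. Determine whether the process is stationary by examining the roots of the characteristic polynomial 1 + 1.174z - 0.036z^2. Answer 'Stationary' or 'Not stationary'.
\text{Not stationary}

The AR(p) characteristic polynomial is P(z) = 1 + 1.174z - 0.036z^2.
Stationarity requires all roots to lie outside the unit circle, i.e. |z| > 1 for every root.
Set 1 + (1.174) z + (-0.036) z^2 = 0, i.e. a z^2 + b z + c = 0 with a = -0.036, b = 1.174, c = 1.
Discriminant D = b^2 - 4ac = (1.174)^2 - 4*(-0.036)*1 = 1.378276 - (-0.144) = 1.522276.
D >= 0, so the roots are real: z = (-b +/- sqrt(D)) / (2a) = (-1.174 +/- 1.233805) / (-0.072).
  z_1 = (-1.174 + 1.233805) / (-0.072) = -0.8306,   |z_1| = 0.8306.
  z_2 = (-1.174 - 1.233805) / (-0.072) = 33.4417,   |z_2| = 33.4417.
Moduli of all roots: 0.8306, 33.4417.
All moduli strictly greater than 1? No.
Verdict: Not stationary.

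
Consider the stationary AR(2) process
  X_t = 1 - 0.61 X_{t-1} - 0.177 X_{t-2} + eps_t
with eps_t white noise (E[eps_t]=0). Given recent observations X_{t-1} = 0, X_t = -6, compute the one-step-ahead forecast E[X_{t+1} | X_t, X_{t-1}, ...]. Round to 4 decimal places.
E[X_{t+1} \mid \mathcal F_t] = 4.6600

For an AR(p) model X_t = c + sum_i phi_i X_{t-i} + eps_t, the
one-step-ahead conditional mean is
  E[X_{t+1} | X_t, ...] = c + sum_i phi_i X_{t+1-i}.
Substitute known values:
  E[X_{t+1} | ...] = 1 + (-0.61) * (-6) + (-0.177) * (0)
                   = 4.6600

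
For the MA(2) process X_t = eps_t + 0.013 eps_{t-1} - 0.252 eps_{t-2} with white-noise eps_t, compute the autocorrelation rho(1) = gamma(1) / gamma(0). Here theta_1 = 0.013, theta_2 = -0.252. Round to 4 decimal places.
\rho(1) = 0.0091

For an MA(q) process with theta_0 = 1, the autocovariance is
  gamma(k) = sigma^2 * sum_{i=0..q-k} theta_i * theta_{i+k},
and rho(k) = gamma(k) / gamma(0). Sigma^2 cancels.
  numerator   = (1)*(0.013) + (0.013)*(-0.252) = 0.009724.
  denominator = (1)^2 + (0.013)^2 + (-0.252)^2 = 1.063673.
  rho(1) = 0.009724 / 1.063673 = 0.0091.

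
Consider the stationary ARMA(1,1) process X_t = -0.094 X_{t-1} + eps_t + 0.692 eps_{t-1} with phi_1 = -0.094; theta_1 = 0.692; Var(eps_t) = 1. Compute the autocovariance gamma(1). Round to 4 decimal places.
\gamma(1) = 0.5641

Multiply the model equation by X_{t-k} and take expectations. With theta_0 = psi_0 = 1 and psi_j the MA(infinity) weights, this gives
  gamma(k) - sum_i phi_i gamma(k-i) = c_k,
  c_k = sigma^2 * sum_{j=k..q} theta_j psi_{j-k}   (c_k = 0 for k > q),
using gamma(-m) = gamma(m).
psi-weights needed (psi_j = theta_j + sum_i phi_i psi_{j-i}):
  psi_1 = theta_1 + phi_1 = 0.692 + (-0.094) = 0.598
Right-hand sides:
  c_0 = sigma^2 (1 + theta_1 psi_1) = 1 * (1 + (0.692)(0.598)) = 1 * 1.413816 = 1.413816
  c_1 = sigma^2 theta_1 = 1 * (0.692) = 0.692
  c_2 = 0
Equations for k = 0 and k = 1 (AR order 1):
  gamma(0) = phi_1 gamma(1) + c_0
  gamma(1) = phi_1 gamma(0) + c_1
Substituting the second into the first: gamma(0) (1 - phi_1^2) = c_0 + phi_1 c_1, so
  gamma(0) = (c_0 + phi_1 c_1) / (1 - phi_1^2) = (1.413816 + (-0.094)(0.692)) / (1 - (-0.094)^2) = 1.348768 / 0.991164 = 1.360792.
  gamma(1) = phi_1 gamma(0) + c_1 = (-0.094)(1.360792) + (0.692) = 0.564086.
Therefore gamma(1) = 0.5641 (to 4 decimal places).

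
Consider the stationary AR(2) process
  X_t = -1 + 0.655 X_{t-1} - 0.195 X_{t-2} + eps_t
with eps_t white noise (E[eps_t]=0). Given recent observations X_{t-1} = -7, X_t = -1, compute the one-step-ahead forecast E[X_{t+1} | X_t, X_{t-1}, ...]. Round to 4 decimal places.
E[X_{t+1} \mid \mathcal F_t] = -0.2900

For an AR(p) model X_t = c + sum_i phi_i X_{t-i} + eps_t, the
one-step-ahead conditional mean is
  E[X_{t+1} | X_t, ...] = c + sum_i phi_i X_{t+1-i}.
Substitute known values:
  E[X_{t+1} | ...] = -1 + (0.655) * (-1) + (-0.195) * (-7)
                   = -0.2900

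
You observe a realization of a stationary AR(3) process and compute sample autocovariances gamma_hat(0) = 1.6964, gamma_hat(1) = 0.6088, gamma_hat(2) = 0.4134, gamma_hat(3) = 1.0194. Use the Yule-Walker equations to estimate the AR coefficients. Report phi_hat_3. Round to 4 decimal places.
\hat\phi_{3} = 0.5580

The Yule-Walker equations for an AR(p) process read, in matrix form,
  Gamma_p phi = r_p,   with   (Gamma_p)_{ij} = gamma(|i - j|),
                       (r_p)_i = gamma(i),   i,j = 1..p.
Substitute the sample gammas (Toeplitz matrix and right-hand side of size 3):
  Gamma_p = [[1.6964, 0.6088, 0.4134], [0.6088, 1.6964, 0.6088], [0.4134, 0.6088, 1.6964]]
  r_p     = [0.6088, 0.4134, 1.0194]
Written out (R1..R3):
  (R1) 1.6964 phi_1 + 0.6088 phi_2 + 0.4134 phi_3 = 0.6088
  (R2) 0.6088 phi_1 + 1.6964 phi_2 + 0.6088 phi_3 = 0.4134
  (R3) 0.4134 phi_1 + 0.6088 phi_2 + 1.6964 phi_3 = 1.0194
Gaussian elimination:
  R2 <- R2 - (0.6088/1.6964) R1 = R2 - (0.358878) R1:  1.477915 phi_2 + 0.46044 phi_3 = 0.194915
  R3 <- R3 - (0.4134/1.6964) R1 = R3 - (0.243693) R1:  0.46044 phi_2 + 1.595658 phi_3 = 0.87104
  R3 <- R3 - (0.46044/1.477915) R2 = R3 - (0.311547) R2:  1.452209 phi_3 = 0.810315
Back-substitution:
  phi_hat_3 = 0.810315 / 1.452209 = 0.557988
  phi_hat_2 = (0.194915 - (0.46044)(0.557988)) / 1.477915 = -0.041954
  phi_hat_1 = (0.6088 - (0.6088)(-0.041954) - (0.4134)(0.557988)) / 1.6964 = 0.237957
So phi_hat = [0.2380, -0.0420, 0.5580].
Therefore phi_hat_3 = 0.5580.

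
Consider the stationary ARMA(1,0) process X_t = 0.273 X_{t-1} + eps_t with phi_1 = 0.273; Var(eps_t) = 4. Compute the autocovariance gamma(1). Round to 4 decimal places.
\gamma(1) = 1.1799

Multiply the model equation by X_{t-k} and take expectations. With theta_0 = psi_0 = 1 and psi_j the MA(infinity) weights, this gives
  gamma(k) - sum_i phi_i gamma(k-i) = c_k,
  c_k = sigma^2 * sum_{j=k..q} theta_j psi_{j-k}   (c_k = 0 for k > q),
using gamma(-m) = gamma(m).
Pure AR (q = 0): c_0 = sigma^2 = 4, c_k = 0 for k >= 1.
Equations for k = 0 and k = 1 (AR order 1):
  gamma(0) = phi_1 gamma(1) + c_0
  gamma(1) = phi_1 gamma(0) + c_1
Substituting the second into the first: gamma(0) (1 - phi_1^2) = c_0 + phi_1 c_1, so
  gamma(0) = c_0 / (1 - phi_1^2) = 4 / (1 - (0.273)^2) = 4 / 0.925471 = 4.322124.
  gamma(1) = phi_1 gamma(0) = (0.273)(4.322124) = 1.17994.
Therefore gamma(1) = 1.1799 (to 4 decimal places).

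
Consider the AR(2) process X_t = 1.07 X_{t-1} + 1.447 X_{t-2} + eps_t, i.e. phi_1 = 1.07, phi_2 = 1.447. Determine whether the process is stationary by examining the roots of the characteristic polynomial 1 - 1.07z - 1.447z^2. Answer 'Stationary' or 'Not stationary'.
\text{Not stationary}

The AR(p) characteristic polynomial is P(z) = 1 - 1.07z - 1.447z^2.
Stationarity requires all roots to lie outside the unit circle, i.e. |z| > 1 for every root.
Set 1 + (-1.07) z + (-1.447) z^2 = 0, i.e. a z^2 + b z + c = 0 with a = -1.447, b = -1.07, c = 1.
Discriminant D = b^2 - 4ac = (-1.07)^2 - 4*(-1.447)*1 = 1.1449 - (-5.788) = 6.9329.
D >= 0, so the roots are real: z = (-b +/- sqrt(D)) / (2a) = (1.07 +/- 2.63304) / (-2.894).
  z_1 = (1.07 + 2.63304) / (-2.894) = -1.2796,   |z_1| = 1.2796.
  z_2 = (1.07 - 2.63304) / (-2.894) = 0.5401,   |z_2| = 0.5401.
Moduli of all roots: 1.2796, 0.5401.
All moduli strictly greater than 1? No.
Verdict: Not stationary.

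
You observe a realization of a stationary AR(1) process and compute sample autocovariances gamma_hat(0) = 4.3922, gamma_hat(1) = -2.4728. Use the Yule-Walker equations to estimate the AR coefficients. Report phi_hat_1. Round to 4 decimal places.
\hat\phi_{1} = -0.5630

The Yule-Walker equations for an AR(p) process read, in matrix form,
  Gamma_p phi = r_p,   with   (Gamma_p)_{ij} = gamma(|i - j|),
                       (r_p)_i = gamma(i),   i,j = 1..p.
Substitute the sample gammas (Toeplitz matrix and right-hand side of size 1):
  Gamma_p = [[4.3922]]
  r_p     = [-2.4728]
With p = 1 this is the single equation gamma(0) phi_1 = gamma(1):
  phi_hat_1 = gamma(1) / gamma(0) = -2.4728 / 4.3922 = -0.5630.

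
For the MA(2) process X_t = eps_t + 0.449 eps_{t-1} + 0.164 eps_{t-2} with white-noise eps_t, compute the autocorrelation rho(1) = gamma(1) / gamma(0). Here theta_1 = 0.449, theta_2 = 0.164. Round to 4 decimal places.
\rho(1) = 0.4254

For an MA(q) process with theta_0 = 1, the autocovariance is
  gamma(k) = sigma^2 * sum_{i=0..q-k} theta_i * theta_{i+k},
and rho(k) = gamma(k) / gamma(0). Sigma^2 cancels.
  numerator   = (1)*(0.449) + (0.449)*(0.164) = 0.522636.
  denominator = (1)^2 + (0.449)^2 + (0.164)^2 = 1.228497.
  rho(1) = 0.522636 / 1.228497 = 0.4254.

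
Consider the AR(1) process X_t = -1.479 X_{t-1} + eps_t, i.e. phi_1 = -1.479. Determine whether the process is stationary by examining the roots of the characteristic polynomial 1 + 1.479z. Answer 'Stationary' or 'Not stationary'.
\text{Not stationary}

The AR(p) characteristic polynomial is P(z) = 1 + 1.479z.
Stationarity requires all roots to lie outside the unit circle, i.e. |z| > 1 for every root.
This is linear in z: 1 + (1.479) z = 0  =>  z = -1/(1.479) = -0.676133,  |z| = 0.676133.
Moduli of all roots: 0.6761.
All moduli strictly greater than 1? No.
Verdict: Not stationary.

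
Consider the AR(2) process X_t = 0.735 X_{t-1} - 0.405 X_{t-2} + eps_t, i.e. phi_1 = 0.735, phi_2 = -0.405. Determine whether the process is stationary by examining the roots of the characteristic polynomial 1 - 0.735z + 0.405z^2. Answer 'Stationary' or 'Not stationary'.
\text{Stationary}

The AR(p) characteristic polynomial is P(z) = 1 - 0.735z + 0.405z^2.
Stationarity requires all roots to lie outside the unit circle, i.e. |z| > 1 for every root.
Set 1 + (-0.735) z + (0.405) z^2 = 0, i.e. a z^2 + b z + c = 0 with a = 0.405, b = -0.735, c = 1.
Discriminant D = b^2 - 4ac = (-0.735)^2 - 4*(0.405)*1 = 0.540225 - (1.62) = -1.079775.
D < 0, so the roots are the complex-conjugate pair z = (-b +/- i sqrt(-D)) / (2a) = 0.9074 +/- 1.2829i.
For a conjugate pair |z|^2 = z * conj(z) = (product of roots) = c/a = 1/(0.405) = 2.469136, so |z| = sqrt(2.469136) = 1.5713 for both roots.
Moduli of all roots: 1.5713, 1.5713.
All moduli strictly greater than 1? Yes.
Verdict: Stationary.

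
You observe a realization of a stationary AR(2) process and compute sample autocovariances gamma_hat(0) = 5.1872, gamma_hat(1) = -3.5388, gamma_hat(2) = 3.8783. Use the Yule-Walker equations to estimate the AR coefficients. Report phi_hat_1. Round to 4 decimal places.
\hat\phi_{1} = -0.3220

The Yule-Walker equations for an AR(p) process read, in matrix form,
  Gamma_p phi = r_p,   with   (Gamma_p)_{ij} = gamma(|i - j|),
                       (r_p)_i = gamma(i),   i,j = 1..p.
Substitute the sample gammas (Toeplitz matrix and right-hand side of size 2):
  Gamma_p = [[5.1872, -3.5388], [-3.5388, 5.1872]]
  r_p     = [-3.5388, 3.8783]
Written out:
  5.1872 phi_1 - 3.5388 phi_2 = -3.5388
  -3.5388 phi_1 + 5.1872 phi_2 = 3.8783
Solve by Cramer's rule:
  det = gamma(0)^2 - gamma(1)^2 = (5.1872)^2 - (-3.5388)^2 = 26.90704384 - 12.52310544 = 14.3839384
  phi_hat_1 = [gamma(1) gamma(0) - gamma(1) gamma(2)] / det = [(-3.5388)(5.1872) - (-3.5388)(3.8783)] / 14.3839384 = -4.63193532 / 14.3839384 = -0.322
  phi_hat_2 = [gamma(0) gamma(2) - gamma(1)^2] / det = [(5.1872)(3.8783) - (-3.5388)^2] / 14.3839384 = 7.59441232 / 14.3839384 = 0.528
So phi_hat = [-0.3220, 0.5280].
Therefore phi_hat_1 = -0.3220.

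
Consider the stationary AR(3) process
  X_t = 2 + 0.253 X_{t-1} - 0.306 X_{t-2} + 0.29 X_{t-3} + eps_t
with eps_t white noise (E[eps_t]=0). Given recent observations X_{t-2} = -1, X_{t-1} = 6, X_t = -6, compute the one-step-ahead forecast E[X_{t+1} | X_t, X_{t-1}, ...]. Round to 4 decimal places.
E[X_{t+1} \mid \mathcal F_t] = -1.6440

For an AR(p) model X_t = c + sum_i phi_i X_{t-i} + eps_t, the
one-step-ahead conditional mean is
  E[X_{t+1} | X_t, ...] = c + sum_i phi_i X_{t+1-i}.
Substitute known values:
  E[X_{t+1} | ...] = 2 + (0.253) * (-6) + (-0.306) * (6) + (0.29) * (-1)
                   = -1.6440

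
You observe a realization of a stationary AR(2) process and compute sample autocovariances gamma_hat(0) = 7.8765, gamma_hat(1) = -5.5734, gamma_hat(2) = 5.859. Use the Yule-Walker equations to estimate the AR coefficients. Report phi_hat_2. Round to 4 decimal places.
\hat\phi_{2} = 0.4870

The Yule-Walker equations for an AR(p) process read, in matrix form,
  Gamma_p phi = r_p,   with   (Gamma_p)_{ij} = gamma(|i - j|),
                       (r_p)_i = gamma(i),   i,j = 1..p.
Substitute the sample gammas (Toeplitz matrix and right-hand side of size 2):
  Gamma_p = [[7.8765, -5.5734], [-5.5734, 7.8765]]
  r_p     = [-5.5734, 5.859]
Written out:
  7.8765 phi_1 - 5.5734 phi_2 = -5.5734
  -5.5734 phi_1 + 7.8765 phi_2 = 5.859
Solve by Cramer's rule:
  det = gamma(0)^2 - gamma(1)^2 = (7.8765)^2 - (-5.5734)^2 = 62.03925225 - 31.06278756 = 30.97646469
  phi_hat_1 = [gamma(1) gamma(0) - gamma(1) gamma(2)] / det = [(-5.5734)(7.8765) - (-5.5734)(5.859)] / 30.97646469 = -11.2443345 / 30.97646469 = -0.363
  phi_hat_2 = [gamma(0) gamma(2) - gamma(1)^2] / det = [(7.8765)(5.859) - (-5.5734)^2] / 30.97646469 = 15.08562594 / 30.97646469 = 0.487
So phi_hat = [-0.3630, 0.4870].
Therefore phi_hat_2 = 0.4870.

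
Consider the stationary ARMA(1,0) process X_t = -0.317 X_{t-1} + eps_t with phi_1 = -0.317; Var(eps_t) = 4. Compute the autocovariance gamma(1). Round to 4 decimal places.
\gamma(1) = -1.4097

Multiply the model equation by X_{t-k} and take expectations. With theta_0 = psi_0 = 1 and psi_j the MA(infinity) weights, this gives
  gamma(k) - sum_i phi_i gamma(k-i) = c_k,
  c_k = sigma^2 * sum_{j=k..q} theta_j psi_{j-k}   (c_k = 0 for k > q),
using gamma(-m) = gamma(m).
Pure AR (q = 0): c_0 = sigma^2 = 4, c_k = 0 for k >= 1.
Equations for k = 0 and k = 1 (AR order 1):
  gamma(0) = phi_1 gamma(1) + c_0
  gamma(1) = phi_1 gamma(0) + c_1
Substituting the second into the first: gamma(0) (1 - phi_1^2) = c_0 + phi_1 c_1, so
  gamma(0) = c_0 / (1 - phi_1^2) = 4 / (1 - (-0.317)^2) = 4 / 0.899511 = 4.446861.
  gamma(1) = phi_1 gamma(0) = (-0.317)(4.446861) = -1.409655.
Therefore gamma(1) = -1.4097 (to 4 decimal places).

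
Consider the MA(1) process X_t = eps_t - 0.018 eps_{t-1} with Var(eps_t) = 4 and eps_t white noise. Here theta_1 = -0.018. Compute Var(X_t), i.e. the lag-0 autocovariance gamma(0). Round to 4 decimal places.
\gamma(0) = 4.0013

For an MA(q) process X_t = eps_t + sum_i theta_i eps_{t-i} with
Var(eps_t) = sigma^2, the variance is
  gamma(0) = sigma^2 * (1 + sum_i theta_i^2).
  sum_i theta_i^2 = (-0.018)^2 = 0.000324.
  gamma(0) = 4 * (1 + 0.000324) = 4 * 1.000324 = 4.001296, which rounds to 4.0013.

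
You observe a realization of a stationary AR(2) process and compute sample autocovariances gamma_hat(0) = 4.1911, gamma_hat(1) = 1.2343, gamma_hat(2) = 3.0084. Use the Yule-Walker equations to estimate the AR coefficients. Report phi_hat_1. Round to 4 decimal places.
\hat\phi_{1} = 0.0910

The Yule-Walker equations for an AR(p) process read, in matrix form,
  Gamma_p phi = r_p,   with   (Gamma_p)_{ij} = gamma(|i - j|),
                       (r_p)_i = gamma(i),   i,j = 1..p.
Substitute the sample gammas (Toeplitz matrix and right-hand side of size 2):
  Gamma_p = [[4.1911, 1.2343], [1.2343, 4.1911]]
  r_p     = [1.2343, 3.0084]
Written out:
  4.1911 phi_1 + 1.2343 phi_2 = 1.2343
  1.2343 phi_1 + 4.1911 phi_2 = 3.0084
Solve by Cramer's rule:
  det = gamma(0)^2 - gamma(1)^2 = (4.1911)^2 - (1.2343)^2 = 17.56531921 - 1.52349649 = 16.04182272
  phi_hat_1 = [gamma(1) gamma(0) - gamma(1) gamma(2)] / det = [(1.2343)(4.1911) - (1.2343)(3.0084)] / 16.04182272 = 1.45980661 / 16.04182272 = 0.091
  phi_hat_2 = [gamma(0) gamma(2) - gamma(1)^2] / det = [(4.1911)(3.0084) - (1.2343)^2] / 16.04182272 = 11.08500875 / 16.04182272 = 0.691
So phi_hat = [0.0910, 0.6910].
Therefore phi_hat_1 = 0.0910.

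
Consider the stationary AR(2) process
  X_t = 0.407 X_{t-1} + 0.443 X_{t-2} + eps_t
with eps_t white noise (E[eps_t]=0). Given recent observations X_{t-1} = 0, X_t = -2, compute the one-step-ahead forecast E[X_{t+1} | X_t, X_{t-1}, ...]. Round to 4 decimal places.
E[X_{t+1} \mid \mathcal F_t] = -0.8140

For an AR(p) model X_t = c + sum_i phi_i X_{t-i} + eps_t, the
one-step-ahead conditional mean is
  E[X_{t+1} | X_t, ...] = c + sum_i phi_i X_{t+1-i}.
Substitute known values:
  E[X_{t+1} | ...] = (0.407) * (-2) + (0.443) * (0)
                   = -0.8140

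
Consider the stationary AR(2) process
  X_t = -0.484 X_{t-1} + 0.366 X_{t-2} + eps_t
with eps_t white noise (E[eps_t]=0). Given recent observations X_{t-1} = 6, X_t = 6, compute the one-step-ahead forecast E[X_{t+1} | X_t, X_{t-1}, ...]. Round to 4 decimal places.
E[X_{t+1} \mid \mathcal F_t] = -0.7080

For an AR(p) model X_t = c + sum_i phi_i X_{t-i} + eps_t, the
one-step-ahead conditional mean is
  E[X_{t+1} | X_t, ...] = c + sum_i phi_i X_{t+1-i}.
Substitute known values:
  E[X_{t+1} | ...] = (-0.484) * (6) + (0.366) * (6)
                   = -0.7080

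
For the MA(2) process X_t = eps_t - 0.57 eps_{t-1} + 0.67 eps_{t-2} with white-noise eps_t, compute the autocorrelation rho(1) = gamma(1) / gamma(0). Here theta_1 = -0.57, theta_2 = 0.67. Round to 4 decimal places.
\rho(1) = -0.5366

For an MA(q) process with theta_0 = 1, the autocovariance is
  gamma(k) = sigma^2 * sum_{i=0..q-k} theta_i * theta_{i+k},
and rho(k) = gamma(k) / gamma(0). Sigma^2 cancels.
  numerator   = (1)*(-0.57) + (-0.57)*(0.67) = -0.9519.
  denominator = (1)^2 + (-0.57)^2 + (0.67)^2 = 1.7738.
  rho(1) = -0.9519 / 1.7738 = -0.5366.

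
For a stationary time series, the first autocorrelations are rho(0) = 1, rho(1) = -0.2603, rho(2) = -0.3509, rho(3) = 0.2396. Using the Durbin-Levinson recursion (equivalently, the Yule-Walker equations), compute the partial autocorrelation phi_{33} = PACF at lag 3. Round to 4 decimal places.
\phi_{33} = -0.0130

The PACF at lag k is phi_{kk}, the last component of the solution
to the Yule-Walker system G_k phi = r_k where
  (G_k)_{ij} = rho(|i - j|), (r_k)_i = rho(i), i,j = 1..k.
Equivalently, Durbin-Levinson gives phi_{kk} iteratively:
  phi_{11} = rho(1)
  phi_{kk} = [rho(k) - sum_{j=1..k-1} phi_{k-1,j} rho(k-j)]
            / [1 - sum_{j=1..k-1} phi_{k-1,j} rho(j)],
  phi_{k,j} = phi_{k-1,j} - phi_{kk} phi_{k-1,k-j},  j = 1..k-1.
Step k = 1:
  phi_11 = rho(1) = -0.2603.
Step k = 2:
  phi_22 = [rho(2) - phi_11 rho(1)] / [1 - phi_11 rho(1)] = [-0.3509 - (-0.2603)(-0.2603)] / [1 - (-0.2603)(-0.2603)]
         = -0.41865609 / 0.93224391 = -0.449084.
  Update: phi_21 = phi_11 - phi_22 phi_11 = -0.2603 - (-0.449084)(-0.2603) = -0.377197.
Step k = 3:
  phi_33 = [rho(3) - phi_21 rho(2) - phi_22 rho(1)] / [1 - phi_21 rho(1) - phi_22 rho(2)]
    numerator   = 0.2396 - (-0.377197)(-0.3509) - (-0.449084)(-0.2603) = -0.00965494
    denominator = 1 - (-0.377197)(-0.2603) - (-0.449084)(-0.3509) = 0.74423204
  phi_33 = -0.00965494 / 0.74423204 = -0.013.
Therefore phi_{33} = -0.0130.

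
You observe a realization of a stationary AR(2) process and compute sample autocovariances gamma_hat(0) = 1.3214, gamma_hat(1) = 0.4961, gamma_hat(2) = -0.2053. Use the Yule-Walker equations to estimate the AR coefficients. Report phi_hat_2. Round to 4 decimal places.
\hat\phi_{2} = -0.3449

The Yule-Walker equations for an AR(p) process read, in matrix form,
  Gamma_p phi = r_p,   with   (Gamma_p)_{ij} = gamma(|i - j|),
                       (r_p)_i = gamma(i),   i,j = 1..p.
Substitute the sample gammas (Toeplitz matrix and right-hand side of size 2):
  Gamma_p = [[1.3214, 0.4961], [0.4961, 1.3214]]
  r_p     = [0.4961, -0.2053]
Written out:
  1.3214 phi_1 + 0.4961 phi_2 = 0.4961
  0.4961 phi_1 + 1.3214 phi_2 = -0.2053
Solve by Cramer's rule:
  det = gamma(0)^2 - gamma(1)^2 = (1.3214)^2 - (0.4961)^2 = 1.74609796 - 0.24611521 = 1.49998275
  phi_hat_1 = [gamma(1) gamma(0) - gamma(1) gamma(2)] / det = [(0.4961)(1.3214) - (0.4961)(-0.2053)] / 1.49998275 = 0.75739587 / 1.49998275 = 0.5049
  phi_hat_2 = [gamma(0) gamma(2) - gamma(1)^2] / det = [(1.3214)(-0.2053) - (0.4961)^2] / 1.49998275 = -0.51739863 / 1.49998275 = -0.3449
So phi_hat = [0.5049, -0.3449].
Therefore phi_hat_2 = -0.3449.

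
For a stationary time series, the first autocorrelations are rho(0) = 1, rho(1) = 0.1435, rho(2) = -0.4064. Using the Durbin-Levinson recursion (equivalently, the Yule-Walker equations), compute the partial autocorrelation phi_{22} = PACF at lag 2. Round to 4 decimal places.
\phi_{22} = -0.4360

The PACF at lag k is phi_{kk}, the last component of the solution
to the Yule-Walker system G_k phi = r_k where
  (G_k)_{ij} = rho(|i - j|), (r_k)_i = rho(i), i,j = 1..k.
Equivalently, Durbin-Levinson gives phi_{kk} iteratively:
  phi_{11} = rho(1)
  phi_{kk} = [rho(k) - sum_{j=1..k-1} phi_{k-1,j} rho(k-j)]
            / [1 - sum_{j=1..k-1} phi_{k-1,j} rho(j)],
  phi_{k,j} = phi_{k-1,j} - phi_{kk} phi_{k-1,k-j},  j = 1..k-1.
Step k = 1:
  phi_11 = rho(1) = 0.1435.
Step k = 2:
  phi_22 = [rho(2) - phi_11 rho(1)] / [1 - phi_11 rho(1)] = [-0.4064 - (0.1435)(0.1435)] / [1 - (0.1435)(0.1435)]
         = -0.42699225 / 0.97940775 = -0.436.
Therefore phi_{22} = -0.4360.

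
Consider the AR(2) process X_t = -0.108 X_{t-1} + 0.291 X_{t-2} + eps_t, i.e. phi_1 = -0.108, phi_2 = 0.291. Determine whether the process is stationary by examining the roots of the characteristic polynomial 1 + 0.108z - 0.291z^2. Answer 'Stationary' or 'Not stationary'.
\text{Stationary}

The AR(p) characteristic polynomial is P(z) = 1 + 0.108z - 0.291z^2.
Stationarity requires all roots to lie outside the unit circle, i.e. |z| > 1 for every root.
Set 1 + (0.108) z + (-0.291) z^2 = 0, i.e. a z^2 + b z + c = 0 with a = -0.291, b = 0.108, c = 1.
Discriminant D = b^2 - 4ac = (0.108)^2 - 4*(-0.291)*1 = 0.011664 - (-1.164) = 1.175664.
D >= 0, so the roots are real: z = (-b +/- sqrt(D)) / (2a) = (-0.108 +/- 1.08428) / (-0.582).
  z_1 = (-0.108 + 1.08428) / (-0.582) = -1.6775,   |z_1| = 1.6775.
  z_2 = (-0.108 - 1.08428) / (-0.582) = 2.0486,   |z_2| = 2.0486.
Moduli of all roots: 1.6775, 2.0486.
All moduli strictly greater than 1? Yes.
Verdict: Stationary.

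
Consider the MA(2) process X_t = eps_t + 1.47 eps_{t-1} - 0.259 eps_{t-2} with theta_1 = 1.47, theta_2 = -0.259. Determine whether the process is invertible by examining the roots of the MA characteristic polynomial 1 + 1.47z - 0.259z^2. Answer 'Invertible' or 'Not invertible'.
\text{Not invertible}

The MA(q) characteristic polynomial is P(z) = 1 + 1.47z - 0.259z^2.
Invertibility requires all roots to lie outside the unit circle, i.e. |z| > 1 for every root.
Set 1 + (1.47) z + (-0.259) z^2 = 0, i.e. a z^2 + b z + c = 0 with a = -0.259, b = 1.47, c = 1.
Discriminant D = b^2 - 4ac = (1.47)^2 - 4*(-0.259)*1 = 2.1609 - (-1.036) = 3.1969.
D >= 0, so the roots are real: z = (-b +/- sqrt(D)) / (2a) = (-1.47 +/- 1.787988) / (-0.518).
  z_1 = (-1.47 + 1.787988) / (-0.518) = -0.6139,   |z_1| = 0.6139.
  z_2 = (-1.47 - 1.787988) / (-0.518) = 6.2896,   |z_2| = 6.2896.
Moduli of all roots: 0.6139, 6.2896.
All moduli strictly greater than 1? No.
Verdict: Not invertible.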